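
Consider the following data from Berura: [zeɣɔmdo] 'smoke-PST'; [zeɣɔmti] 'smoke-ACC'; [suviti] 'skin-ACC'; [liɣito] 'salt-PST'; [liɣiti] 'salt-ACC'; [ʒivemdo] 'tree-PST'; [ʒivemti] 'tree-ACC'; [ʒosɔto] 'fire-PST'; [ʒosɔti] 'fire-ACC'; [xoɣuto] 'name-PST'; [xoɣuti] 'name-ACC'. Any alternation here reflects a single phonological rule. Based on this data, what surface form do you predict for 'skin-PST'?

[suvito]

The PST morpheme has two allomorphs, [-do] and [-to].
The ACC suffix, which begins with [t], is invariant after every stem; so [t] is not altered by any rule here.
So the underlying form is /-do/, and voiced stops become voiceless after a vowel.
After 'skin', which ends in a vowel, the suffix surfaces as [-to], giving [suvito].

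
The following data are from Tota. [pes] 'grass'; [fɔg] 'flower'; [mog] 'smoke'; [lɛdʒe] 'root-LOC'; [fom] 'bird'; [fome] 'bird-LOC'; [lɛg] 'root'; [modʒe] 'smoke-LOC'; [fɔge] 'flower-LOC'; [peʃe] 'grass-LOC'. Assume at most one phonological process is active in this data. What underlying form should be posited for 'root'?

The stem for 'root' ends in [dʒ] in [lɛdʒe] but [g] in [lɛg].
Compare 'flower', with invariant [g] in [fɔge] and [fɔg]: an analysis with underlying /g/ and a rule producing [dʒ] before the LOC suffix would wrongly predict alternation here too.
Therefore /dʒ/ is basic and [g] is derived by depalatalization (palato-alveolar /dʒ/ and /ʃ/ become [g] and [s] when no front vowel follows).

/lɛdʒ/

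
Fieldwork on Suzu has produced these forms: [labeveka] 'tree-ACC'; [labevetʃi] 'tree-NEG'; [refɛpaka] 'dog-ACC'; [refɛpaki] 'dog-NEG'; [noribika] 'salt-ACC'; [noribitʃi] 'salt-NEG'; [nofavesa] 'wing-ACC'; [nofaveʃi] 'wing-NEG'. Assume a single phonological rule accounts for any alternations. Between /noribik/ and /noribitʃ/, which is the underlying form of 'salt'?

'salt' shows [k] ~ [tʃ] at the end of the stem ([noribika] vs [noribitʃi]).
But 'dog' keeps [k] in both environments ([refɛpaka], [refɛpaki]), so there is no rule changing /k/ to [tʃ] before the NEG suffix.
The underlying segment must be /tʃ/; palato-alveolar /tʃ/ and /ʃ/ become [k] and [s] when no front vowel follows, yielding [k] there.

/noribitʃ/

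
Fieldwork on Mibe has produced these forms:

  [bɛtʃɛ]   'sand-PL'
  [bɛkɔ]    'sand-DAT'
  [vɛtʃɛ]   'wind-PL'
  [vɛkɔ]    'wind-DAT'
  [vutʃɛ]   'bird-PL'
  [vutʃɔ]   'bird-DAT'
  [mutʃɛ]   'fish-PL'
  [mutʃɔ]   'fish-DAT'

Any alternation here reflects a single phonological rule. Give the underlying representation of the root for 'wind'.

'wind' shows [tʃ] ~ [k] at the end of the stem ([vɛtʃɛ] vs [vɛkɔ]).
Compare 'fish', with invariant [tʃ] in [mutʃɛ] and [mutʃɔ]: an analysis with underlying /tʃ/ and a rule producing [k] before the DAT suffix would wrongly predict alternation here too.
The alternation reflects palatalization before a front vowel: /k/ becomes palato-alveolar [tʃ] before a front vowel. /k/ is underlying.
Hence 'wind' is /vɛk/ underlyingly.

/vɛk/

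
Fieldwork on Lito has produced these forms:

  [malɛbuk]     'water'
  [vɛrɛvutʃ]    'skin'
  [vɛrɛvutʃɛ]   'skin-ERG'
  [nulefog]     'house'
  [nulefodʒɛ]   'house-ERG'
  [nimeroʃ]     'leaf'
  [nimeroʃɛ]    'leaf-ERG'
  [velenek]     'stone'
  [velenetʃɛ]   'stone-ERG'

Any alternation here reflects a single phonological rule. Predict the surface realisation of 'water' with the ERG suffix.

[malɛbutʃɛ]

In [velenek] and [velenetʃɛ] the final segment of 'stone' alternates: [k] ~ [tʃ].
Compare 'skin', with invariant [tʃ] in [vɛrɛvutʃ] and [vɛrɛvutʃɛ]: an analysis with underlying /tʃ/ and a rule producing [k] in isolation would wrongly predict alternation here too.
The alternation reflects palatalization before a front vowel: /k/ and /g/ become palato-alveolar [tʃ] and [dʒ] before a front vowel. /k/ is underlying.
From [malɛbuk] the stem 'water' is /malɛbuk/; before a front vowel this yields [malɛbutʃɛ].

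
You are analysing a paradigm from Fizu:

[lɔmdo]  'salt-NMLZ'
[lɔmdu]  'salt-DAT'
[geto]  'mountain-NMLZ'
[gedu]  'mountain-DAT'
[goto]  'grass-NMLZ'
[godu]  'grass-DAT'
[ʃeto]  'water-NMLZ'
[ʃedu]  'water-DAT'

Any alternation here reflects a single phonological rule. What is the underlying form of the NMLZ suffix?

/-to/

The NMLZ morpheme has two allomorphs, [-do] and [-to].
By contrast the DAT suffix keeps its initial [d] throughout — that segment must be underlying.
So the underlying form is /-to/, and voiceless stops become voiced after a nasal.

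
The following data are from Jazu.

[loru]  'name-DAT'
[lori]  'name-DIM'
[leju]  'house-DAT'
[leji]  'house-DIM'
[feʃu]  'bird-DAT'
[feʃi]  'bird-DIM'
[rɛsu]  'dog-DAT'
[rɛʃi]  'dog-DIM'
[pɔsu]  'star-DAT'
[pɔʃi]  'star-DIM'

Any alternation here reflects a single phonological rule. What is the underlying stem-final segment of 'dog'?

'dog' shows [s] ~ [ʃ] at the end of the stem ([rɛsu] vs [rɛʃi]).
But 'bird' keeps [ʃ] in both environments ([feʃu], [feʃi]), so there is no rule changing /ʃ/ to [s] before the DAT suffix.
Therefore /s/ is basic and [ʃ] is derived by palatalization before a front vowel (/s/ becomes palato-alveolar [ʃ] before a front vowel).

/s/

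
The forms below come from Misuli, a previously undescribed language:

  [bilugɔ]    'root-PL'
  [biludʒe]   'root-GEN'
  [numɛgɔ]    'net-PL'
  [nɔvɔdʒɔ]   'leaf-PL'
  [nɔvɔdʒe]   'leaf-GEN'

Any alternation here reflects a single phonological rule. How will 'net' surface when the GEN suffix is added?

[numɛdʒe]

The root 'root' surfaces as [bilugɔ] and [biludʒe], with a stem-final [g] ~ [dʒ] alternation.
If /dʒ/ were underlying and a rule turned it into [g] before the PL suffix, 'leaf' would also alternate; but it has [dʒ] in both [nɔvɔdʒɔ] and [nɔvɔdʒe].
The alternation reflects palatalization before a front vowel: /g/ becomes palato-alveolar [dʒ] before a front vowel. /g/ is underlying.
From [numɛgɔ] the stem 'net' is /numɛg/; before a front vowel this yields [numɛdʒe].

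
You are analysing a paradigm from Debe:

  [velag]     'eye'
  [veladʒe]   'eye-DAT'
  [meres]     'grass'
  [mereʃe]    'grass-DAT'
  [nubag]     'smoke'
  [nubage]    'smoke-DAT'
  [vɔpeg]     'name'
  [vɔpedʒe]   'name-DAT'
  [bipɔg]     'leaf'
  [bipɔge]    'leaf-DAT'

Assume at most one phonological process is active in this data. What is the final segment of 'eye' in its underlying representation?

/dʒ/

'eye' shows [g] ~ [dʒ] at the end of the stem ([velag] vs [veladʒe]).
If /g/ were underlying and a rule turned it into [dʒ] before the DAT suffix, 'leaf' would also alternate; but it has [g] in both [bipɔg] and [bipɔge].
Therefore /dʒ/ is basic and [g] is derived by depalatalization (palato-alveolar /dʒ/ and /ʃ/ become [g] and [s] when no front vowel follows).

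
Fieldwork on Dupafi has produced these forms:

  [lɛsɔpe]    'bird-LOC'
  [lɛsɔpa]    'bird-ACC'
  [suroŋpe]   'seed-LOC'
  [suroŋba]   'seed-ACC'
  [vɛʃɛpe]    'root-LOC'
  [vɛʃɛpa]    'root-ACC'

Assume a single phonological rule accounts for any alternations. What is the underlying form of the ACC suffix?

/-ba/

The ACC suffix surfaces as [-ba] and [-pa], depending on the final segment of the stem.
The LOC suffix, which begins with [p], is invariant after every stem; so [p] is not altered by any rule here.
So the underlying form is /-ba/, and voiced stops become voiceless after a vowel.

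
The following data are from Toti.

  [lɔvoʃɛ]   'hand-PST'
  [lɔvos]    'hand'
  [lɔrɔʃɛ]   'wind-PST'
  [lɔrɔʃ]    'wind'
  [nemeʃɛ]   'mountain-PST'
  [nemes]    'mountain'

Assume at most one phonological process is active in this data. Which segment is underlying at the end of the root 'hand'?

/s/

In [lɔvoʃɛ] and [lɔvos] the final segment of 'hand' alternates: [ʃ] ~ [s].
If /ʃ/ were underlying and a rule turned it into [s] in isolation, 'wind' would also alternate; but it has [ʃ] in both [lɔrɔʃɛ] and [lɔrɔʃ].
Therefore /s/ is basic and [ʃ] is derived by palatalization before a front vowel (/s/ becomes palato-alveolar [ʃ] before a front vowel).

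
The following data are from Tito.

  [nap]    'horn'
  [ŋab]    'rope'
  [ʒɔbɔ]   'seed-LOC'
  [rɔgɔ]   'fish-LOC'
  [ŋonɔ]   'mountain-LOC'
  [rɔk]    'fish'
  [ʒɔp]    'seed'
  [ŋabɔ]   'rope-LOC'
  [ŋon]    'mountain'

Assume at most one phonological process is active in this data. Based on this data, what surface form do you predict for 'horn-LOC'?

[nabɔ]

The stem for 'seed' ends in [b] in [ʒɔbɔ] but [p] in [ʒɔp].
The stem 'rope' ([ŋabɔ], [ŋab]) shows [b] unchanged in both environments, so [b] cannot be basic with [p] derived in isolation.
Therefore /p/ is basic and [b] is derived by intervocalic voicing (voiceless stops become voiced between vowels).
The one attested form of 'horn', [nap], shows underlying /nap/. Applying the same rule between vowels gives [nabɔ].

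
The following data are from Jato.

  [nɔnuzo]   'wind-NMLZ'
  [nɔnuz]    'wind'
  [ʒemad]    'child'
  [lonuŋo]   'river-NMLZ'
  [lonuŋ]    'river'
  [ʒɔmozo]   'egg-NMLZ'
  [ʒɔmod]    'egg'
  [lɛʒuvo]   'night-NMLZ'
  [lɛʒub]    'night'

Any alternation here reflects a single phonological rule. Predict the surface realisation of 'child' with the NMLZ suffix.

'egg' shows [z] ~ [d] at the end of the stem ([ʒɔmozo] vs [ʒɔmod]).
If /z/ were underlying and a rule turned it into [d] in isolation, 'wind' would also alternate; but it has [z] in both [nɔnuzo] and [nɔnuz].
So /d/ is underlying, and a rule of intervocalic spirantization — voiced stops become fricatives between vowels — gives [z].
The one attested form of 'child', [ʒemad], shows underlying /ʒemad/. Applying the same rule between vowels gives [ʒemazo].

[ʒemazo]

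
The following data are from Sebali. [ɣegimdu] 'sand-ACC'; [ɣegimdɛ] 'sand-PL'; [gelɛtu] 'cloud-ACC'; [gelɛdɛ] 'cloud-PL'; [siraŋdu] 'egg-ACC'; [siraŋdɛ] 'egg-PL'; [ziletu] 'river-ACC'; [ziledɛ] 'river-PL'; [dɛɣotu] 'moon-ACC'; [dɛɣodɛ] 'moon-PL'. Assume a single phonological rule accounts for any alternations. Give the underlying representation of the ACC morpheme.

The ACC suffix surfaces as [-du] and [-tu], depending on the final segment of the stem.
By contrast the PL suffix keeps its initial [d] throughout — that segment must be underlying.
The ACC suffix is therefore /-tu/ underlyingly, with post-nasal voicing: voiceless stops become voiced after a nasal.

/-tu/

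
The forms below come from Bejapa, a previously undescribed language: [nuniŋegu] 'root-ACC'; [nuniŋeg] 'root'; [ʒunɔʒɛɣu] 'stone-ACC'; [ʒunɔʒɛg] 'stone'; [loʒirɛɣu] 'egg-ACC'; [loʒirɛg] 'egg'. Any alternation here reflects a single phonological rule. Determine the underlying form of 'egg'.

'egg' shows [ɣ] ~ [g] at the end of the stem ([loʒirɛɣu] vs [loʒirɛg]).
But 'root' keeps [g] in both environments ([nuniŋegu], [nuniŋeg]), so there is no rule changing /g/ to [ɣ] before the ACC suffix.
The alternation reflects word-final hardening: voiced fricatives become stops word-finally. /ɣ/ is underlying.
The underlying form of 'egg' is therefore /loʒirɛɣ/.

/loʒirɛɣ/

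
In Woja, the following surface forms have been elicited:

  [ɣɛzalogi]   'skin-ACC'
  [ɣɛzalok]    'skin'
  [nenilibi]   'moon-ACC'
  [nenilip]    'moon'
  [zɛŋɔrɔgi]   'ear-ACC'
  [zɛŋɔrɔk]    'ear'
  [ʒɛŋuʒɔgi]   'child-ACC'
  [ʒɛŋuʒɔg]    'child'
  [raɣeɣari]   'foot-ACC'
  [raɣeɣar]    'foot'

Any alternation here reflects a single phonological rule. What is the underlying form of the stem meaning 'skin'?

'skin' shows [g] ~ [k] at the end of the stem ([ɣɛzalogi] vs [ɣɛzalok]).
The stem 'child' ([ʒɛŋuʒɔgi], [ʒɛŋuʒɔg]) shows [g] unchanged in both environments, so [g] cannot be basic with [k] derived in isolation.
The underlying segment must be /k/; voiceless stops become voiced between vowels, yielding [g] there.
So 'skin' = /ɣɛzalok/.

/ɣɛzalok/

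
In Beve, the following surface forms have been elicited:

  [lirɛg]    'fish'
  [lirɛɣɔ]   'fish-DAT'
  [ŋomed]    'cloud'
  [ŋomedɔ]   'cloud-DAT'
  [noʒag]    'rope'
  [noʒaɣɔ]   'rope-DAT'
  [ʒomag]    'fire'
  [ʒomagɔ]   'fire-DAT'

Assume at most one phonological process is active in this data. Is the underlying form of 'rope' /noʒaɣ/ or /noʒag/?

/noʒaɣ/

The root 'rope' surfaces as [noʒag] and [noʒaɣɔ], with a stem-final [g] ~ [ɣ] alternation.
If /g/ were underlying and a rule turned it into [ɣ] before the DAT suffix, 'fire' would also alternate; but it has [g] in both [ʒomag] and [ʒomagɔ].
Therefore /ɣ/ is basic and [g] is derived by word-final hardening (voiced fricatives become stops word-finally).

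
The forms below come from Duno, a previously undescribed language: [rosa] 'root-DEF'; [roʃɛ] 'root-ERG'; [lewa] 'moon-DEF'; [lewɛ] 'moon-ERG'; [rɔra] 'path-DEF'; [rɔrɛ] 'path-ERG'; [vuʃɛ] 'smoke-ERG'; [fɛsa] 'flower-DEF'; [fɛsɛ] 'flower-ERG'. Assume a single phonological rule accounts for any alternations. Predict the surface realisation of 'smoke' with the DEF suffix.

The stem for 'root' ends in [s] in [rosa] but [ʃ] in [roʃɛ].
But 'flower' keeps [s] in both environments ([fɛsa], [fɛsɛ]), so there is no rule changing /s/ to [ʃ] before the ERG suffix.
Therefore /ʃ/ is basic and [s] is derived by depalatalization (palato-alveolar /ʃ/ becomes [s] when no front vowel follows).
From [vuʃɛ] the stem 'smoke' is /vuʃ/; when no front vowel follows this yields [vusa].

[vusa]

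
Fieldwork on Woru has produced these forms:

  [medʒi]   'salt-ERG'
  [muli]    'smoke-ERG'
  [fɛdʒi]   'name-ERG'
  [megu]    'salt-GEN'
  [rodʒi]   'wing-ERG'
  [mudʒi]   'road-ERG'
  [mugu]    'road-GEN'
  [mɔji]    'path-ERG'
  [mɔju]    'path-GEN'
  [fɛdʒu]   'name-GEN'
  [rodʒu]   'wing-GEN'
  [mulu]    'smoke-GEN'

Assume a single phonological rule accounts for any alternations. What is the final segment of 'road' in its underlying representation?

/g/

The stem for 'road' ends in [dʒ] in [mudʒi] but [g] in [mugu].
Compare 'name', with invariant [dʒ] in [fɛdʒi] and [fɛdʒu]: an analysis with underlying /dʒ/ and a rule producing [g] before the GEN suffix would wrongly predict alternation here too.
The underlying segment must be /g/; /g/ becomes palato-alveolar [dʒ] before a front vowel, yielding [dʒ] there.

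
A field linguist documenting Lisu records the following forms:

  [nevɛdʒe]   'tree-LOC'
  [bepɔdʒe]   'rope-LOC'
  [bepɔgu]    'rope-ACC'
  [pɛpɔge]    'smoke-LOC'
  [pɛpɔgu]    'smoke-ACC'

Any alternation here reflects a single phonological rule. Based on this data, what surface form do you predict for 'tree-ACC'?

[nevɛgu]

The root 'rope' surfaces as [bepɔdʒe] and [bepɔgu], with a stem-final [dʒ] ~ [g] alternation.
The stem 'smoke' ([pɛpɔge], [pɛpɔgu]) shows [g] unchanged in both environments, so [g] cannot be basic with [dʒ] derived before the LOC suffix.
The underlying segment must be /dʒ/; palato-alveolar /dʒ/ becomes [g] when no front vowel follows, yielding [g] there.
The one attested form of 'tree', [nevɛdʒe], shows underlying /nevɛdʒ/. Applying the same rule when no front vowel follows gives [nevɛgu].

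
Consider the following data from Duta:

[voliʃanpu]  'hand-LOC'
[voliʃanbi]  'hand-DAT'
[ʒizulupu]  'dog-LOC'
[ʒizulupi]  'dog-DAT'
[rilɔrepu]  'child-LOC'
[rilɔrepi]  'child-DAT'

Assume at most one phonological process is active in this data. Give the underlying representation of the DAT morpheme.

The DAT morpheme has two allomorphs, [-bi] and [-pi].
By contrast the LOC suffix keeps its initial [p] throughout — that segment must be underlying.
So the underlying form is /-bi/, and voiced stops become voiceless after a vowel.

/-bi/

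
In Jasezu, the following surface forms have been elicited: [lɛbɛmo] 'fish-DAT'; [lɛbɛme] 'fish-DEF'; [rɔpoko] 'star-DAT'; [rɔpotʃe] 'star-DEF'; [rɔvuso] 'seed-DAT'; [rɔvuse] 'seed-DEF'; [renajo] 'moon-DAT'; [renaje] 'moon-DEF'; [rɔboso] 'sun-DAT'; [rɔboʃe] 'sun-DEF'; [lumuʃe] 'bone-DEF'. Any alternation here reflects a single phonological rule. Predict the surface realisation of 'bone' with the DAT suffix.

[lumuso]

In [rɔboso] and [rɔboʃe] the final segment of 'sun' alternates: [s] ~ [ʃ].
But 'seed' keeps [s] in both environments ([rɔvuso], [rɔvuse]), so there is no rule changing /s/ to [ʃ] before the DEF suffix.
The alternation reflects depalatalization: palato-alveolar /tʃ/ and /ʃ/ become [k] and [s] when no front vowel follows. /ʃ/ is underlying.
From [lumuʃe] the stem 'bone' is /lumuʃ/; when no front vowel follows this yields [lumuso].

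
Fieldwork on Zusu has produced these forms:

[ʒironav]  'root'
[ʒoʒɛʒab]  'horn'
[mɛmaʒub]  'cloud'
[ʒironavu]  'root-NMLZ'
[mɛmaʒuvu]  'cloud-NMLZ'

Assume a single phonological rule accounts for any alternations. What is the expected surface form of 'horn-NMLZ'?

'cloud' shows [v] ~ [b] at the end of the stem ([mɛmaʒuvu] vs [mɛmaʒub]).
If /v/ were underlying and a rule turned it into [b] in isolation, 'root' would also alternate; but it has [v] in both [ʒironavu] and [ʒironav].
The alternation reflects intervocalic spirantization: voiced stops become fricatives between vowels. /b/ is underlying.
From [ʒoʒɛʒab] the stem 'horn' is /ʒoʒɛʒab/; between vowels this yields [ʒoʒɛʒavu].

[ʒoʒɛʒavu]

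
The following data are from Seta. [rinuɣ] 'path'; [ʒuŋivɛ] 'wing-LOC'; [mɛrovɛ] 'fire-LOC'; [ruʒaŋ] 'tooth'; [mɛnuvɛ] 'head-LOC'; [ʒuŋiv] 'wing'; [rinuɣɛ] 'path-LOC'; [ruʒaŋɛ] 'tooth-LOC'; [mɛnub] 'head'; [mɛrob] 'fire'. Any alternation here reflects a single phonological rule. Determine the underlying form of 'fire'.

/mɛrob/

The root 'fire' surfaces as [mɛrob] and [mɛrovɛ], with a stem-final [b] ~ [v] alternation.
The stem 'wing' ([ʒuŋiv], [ʒuŋivɛ]) shows [v] unchanged in both environments, so [v] cannot be basic with [b] derived in isolation.
The underlying segment must be /b/; voiced stops become fricatives between vowels, yielding [v] there.
So 'fire' = /mɛrob/.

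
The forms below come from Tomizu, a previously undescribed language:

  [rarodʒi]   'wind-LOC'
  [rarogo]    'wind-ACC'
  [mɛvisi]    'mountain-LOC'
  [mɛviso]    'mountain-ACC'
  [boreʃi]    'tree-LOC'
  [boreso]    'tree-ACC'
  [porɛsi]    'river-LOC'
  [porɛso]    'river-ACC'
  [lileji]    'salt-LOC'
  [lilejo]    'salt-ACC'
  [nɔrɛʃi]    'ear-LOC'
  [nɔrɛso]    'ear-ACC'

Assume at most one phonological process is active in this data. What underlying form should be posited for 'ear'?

In [nɔrɛʃi] and [nɔrɛso] the final segment of 'ear' alternates: [ʃ] ~ [s].
If /s/ were underlying and a rule turned it into [ʃ] before the LOC suffix, 'river' would also alternate; but it has [s] in both [porɛsi] and [porɛso].
The underlying segment must be /ʃ/; palato-alveolar /dʒ/ and /ʃ/ become [g] and [s] when no front vowel follows, yielding [s] there.
The underlying form of 'ear' is therefore /nɔrɛʃ/.

/nɔrɛʃ/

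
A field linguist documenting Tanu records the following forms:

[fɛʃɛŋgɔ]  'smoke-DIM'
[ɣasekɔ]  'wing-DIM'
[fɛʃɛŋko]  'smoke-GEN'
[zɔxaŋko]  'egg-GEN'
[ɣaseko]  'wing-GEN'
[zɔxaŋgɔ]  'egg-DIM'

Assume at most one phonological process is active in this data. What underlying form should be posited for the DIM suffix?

/-gɔ/

The DIM suffix surfaces as [-gɔ] and [-kɔ], depending on the final segment of the stem.
The GEN suffix, which begins with [k], is invariant after every stem; so [k] is not altered by any rule here.
The DIM suffix is therefore /-gɔ/ underlyingly, with post-vocalic devoicing: voiced stops become voiceless after a vowel.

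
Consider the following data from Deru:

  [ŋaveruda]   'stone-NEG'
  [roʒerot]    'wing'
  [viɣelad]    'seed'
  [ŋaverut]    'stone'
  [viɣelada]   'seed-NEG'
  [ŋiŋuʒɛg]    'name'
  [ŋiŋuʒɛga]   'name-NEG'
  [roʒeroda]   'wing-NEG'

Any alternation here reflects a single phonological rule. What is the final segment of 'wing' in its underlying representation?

In [roʒeroda] and [roʒerot] the final segment of 'wing' alternates: [d] ~ [t].
Compare 'seed', with invariant [d] in [viɣelada] and [viɣelad]: an analysis with underlying /d/ and a rule producing [t] in isolation would wrongly predict alternation here too.
Therefore /t/ is basic and [d] is derived by intervocalic voicing (voiceless stops become voiced between vowels).

/t/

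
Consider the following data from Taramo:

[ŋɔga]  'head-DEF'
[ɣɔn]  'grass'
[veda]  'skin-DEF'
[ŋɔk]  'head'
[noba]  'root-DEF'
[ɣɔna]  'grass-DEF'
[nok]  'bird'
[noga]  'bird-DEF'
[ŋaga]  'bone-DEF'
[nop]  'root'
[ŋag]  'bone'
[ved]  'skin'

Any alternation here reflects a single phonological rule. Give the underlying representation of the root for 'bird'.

'bird' shows [g] ~ [k] at the end of the stem ([noga] vs [nok]).
If /g/ were underlying and a rule turned it into [k] in isolation, 'bone' would also alternate; but it has [g] in both [ŋaga] and [ŋag].
So /k/ is underlying, and a rule of intervocalic voicing — voiceless stops become voiced between vowels — gives [g].

/nok/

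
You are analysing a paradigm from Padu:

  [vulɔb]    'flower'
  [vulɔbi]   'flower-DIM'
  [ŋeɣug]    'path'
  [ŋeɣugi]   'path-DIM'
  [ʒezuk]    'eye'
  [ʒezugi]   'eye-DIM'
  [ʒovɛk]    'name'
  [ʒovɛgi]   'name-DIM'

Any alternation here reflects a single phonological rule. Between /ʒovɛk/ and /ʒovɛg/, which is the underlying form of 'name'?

/ʒovɛk/

The stem for 'name' ends in [k] in [ʒovɛk] but [g] in [ʒovɛgi].
But 'path' keeps [g] in both environments ([ŋeɣug], [ŋeɣugi]), so there is no rule changing /g/ to [k] in isolation.
So /k/ is underlying, and a rule of intervocalic voicing — voiceless stops become voiced between vowels — gives [g].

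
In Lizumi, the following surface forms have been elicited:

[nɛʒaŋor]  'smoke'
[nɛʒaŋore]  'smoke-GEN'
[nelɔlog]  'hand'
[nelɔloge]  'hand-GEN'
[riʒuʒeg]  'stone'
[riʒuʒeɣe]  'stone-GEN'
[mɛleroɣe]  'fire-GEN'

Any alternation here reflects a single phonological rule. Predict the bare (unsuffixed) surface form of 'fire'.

[mɛlerog]

'stone' shows [g] ~ [ɣ] at the end of the stem ([riʒuʒeg] vs [riʒuʒeɣe]).
The stem 'hand' ([nelɔlog], [nelɔloge]) shows [g] unchanged in both environments, so [g] cannot be basic with [ɣ] derived before the GEN suffix.
The alternation reflects word-final hardening: voiced fricatives become stops word-finally. /ɣ/ is underlying.
From [mɛleroɣe] the stem 'fire' is /mɛleroɣ/; word-finally this yields [mɛlerog].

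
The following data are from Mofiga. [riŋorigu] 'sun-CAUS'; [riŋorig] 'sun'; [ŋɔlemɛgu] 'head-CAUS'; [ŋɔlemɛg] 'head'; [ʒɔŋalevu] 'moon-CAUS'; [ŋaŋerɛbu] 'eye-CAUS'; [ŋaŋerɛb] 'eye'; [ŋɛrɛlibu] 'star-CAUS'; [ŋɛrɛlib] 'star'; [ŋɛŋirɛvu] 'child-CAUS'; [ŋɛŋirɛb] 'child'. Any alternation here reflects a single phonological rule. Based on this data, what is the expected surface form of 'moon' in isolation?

The root 'child' surfaces as [ŋɛŋirɛvu] and [ŋɛŋirɛb], with a stem-final [v] ~ [b] alternation.
Compare 'star', with invariant [b] in [ŋɛrɛlibu] and [ŋɛrɛlib]: an analysis with underlying /b/ and a rule producing [v] before the CAUS suffix would wrongly predict alternation here too.
The alternation reflects word-final hardening: voiced fricatives become stops word-finally. /v/ is underlying.
The one attested form of 'moon', [ʒɔŋalevu], shows underlying /ʒɔŋalev/. Applying the same rule word-finally gives [ʒɔŋaleb].

[ʒɔŋaleb]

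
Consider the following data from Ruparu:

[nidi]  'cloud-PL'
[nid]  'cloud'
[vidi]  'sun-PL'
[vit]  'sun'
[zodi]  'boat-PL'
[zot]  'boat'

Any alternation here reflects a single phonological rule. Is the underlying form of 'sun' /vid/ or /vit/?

/vit/

The root 'sun' surfaces as [vidi] and [vit], with a stem-final [d] ~ [t] alternation.
But 'cloud' keeps [d] in both environments ([nidi], [nid]), so there is no rule changing /d/ to [t] in isolation.
Therefore /t/ is basic and [d] is derived by intervocalic voicing (voiceless stops become voiced between vowels).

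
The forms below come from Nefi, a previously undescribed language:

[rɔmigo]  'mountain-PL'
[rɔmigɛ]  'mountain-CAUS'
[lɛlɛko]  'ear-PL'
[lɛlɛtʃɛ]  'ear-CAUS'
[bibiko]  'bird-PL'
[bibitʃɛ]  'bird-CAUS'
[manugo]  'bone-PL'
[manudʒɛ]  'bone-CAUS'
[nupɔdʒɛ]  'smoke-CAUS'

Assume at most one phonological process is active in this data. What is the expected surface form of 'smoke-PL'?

'bone' shows [g] ~ [dʒ] at the end of the stem ([manugo] vs [manudʒɛ]).
If /g/ were underlying and a rule turned it into [dʒ] before the CAUS suffix, 'mountain' would also alternate; but it has [g] in both [rɔmigo] and [rɔmigɛ].
The alternation reflects depalatalization: palato-alveolar /tʃ/ and /dʒ/ become [k] and [g] when no front vowel follows. /dʒ/ is underlying.
From [nupɔdʒɛ] the stem 'smoke' is /nupɔdʒ/; when no front vowel follows this yields [nupɔgo].

[nupɔgo]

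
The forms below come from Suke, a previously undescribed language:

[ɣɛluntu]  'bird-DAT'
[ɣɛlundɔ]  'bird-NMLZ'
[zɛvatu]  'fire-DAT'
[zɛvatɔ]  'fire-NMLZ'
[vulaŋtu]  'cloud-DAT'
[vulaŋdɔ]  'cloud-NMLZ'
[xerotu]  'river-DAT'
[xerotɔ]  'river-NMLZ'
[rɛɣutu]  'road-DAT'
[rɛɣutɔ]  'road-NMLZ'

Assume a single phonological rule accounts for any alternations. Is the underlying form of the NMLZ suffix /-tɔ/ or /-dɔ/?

/-dɔ/

The NMLZ morpheme has two allomorphs, [-dɔ] and [-tɔ].
The DAT suffix, which begins with [t], is invariant after every stem; so [t] is not altered by any rule here.
So the underlying form is /-dɔ/, and voiced stops become voiceless after a vowel.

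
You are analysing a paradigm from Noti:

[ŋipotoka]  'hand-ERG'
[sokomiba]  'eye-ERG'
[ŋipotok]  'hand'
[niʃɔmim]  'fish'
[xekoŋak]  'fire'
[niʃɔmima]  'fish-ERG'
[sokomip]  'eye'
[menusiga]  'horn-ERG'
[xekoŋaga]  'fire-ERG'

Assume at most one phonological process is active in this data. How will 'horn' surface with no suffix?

In [xekoŋak] and [xekoŋaga] the final segment of 'fire' alternates: [k] ~ [g].
If /k/ were underlying and a rule turned it into [g] before the ERG suffix, 'hand' would also alternate; but it has [k] in both [ŋipotok] and [ŋipotoka].
Therefore /g/ is basic and [k] is derived by word-final obstruent devoicing (voiced obstruents become voiceless word-finally).
From [menusiga] the stem 'horn' is /menusig/; word-finally this yields [menusik].

[menusik]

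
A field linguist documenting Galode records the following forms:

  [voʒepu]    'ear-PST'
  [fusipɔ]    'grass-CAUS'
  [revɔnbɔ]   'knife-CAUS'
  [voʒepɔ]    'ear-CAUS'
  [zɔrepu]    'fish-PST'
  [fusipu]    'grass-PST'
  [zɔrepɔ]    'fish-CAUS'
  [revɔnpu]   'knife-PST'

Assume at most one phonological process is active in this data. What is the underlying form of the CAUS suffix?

/-bɔ/

The CAUS suffix surfaces as [-bɔ] and [-pɔ], depending on the final segment of the stem.
By contrast the PST suffix keeps its initial [p] throughout — that segment must be underlying.
So the underlying form is /-bɔ/, and voiced stops become voiceless after a vowel.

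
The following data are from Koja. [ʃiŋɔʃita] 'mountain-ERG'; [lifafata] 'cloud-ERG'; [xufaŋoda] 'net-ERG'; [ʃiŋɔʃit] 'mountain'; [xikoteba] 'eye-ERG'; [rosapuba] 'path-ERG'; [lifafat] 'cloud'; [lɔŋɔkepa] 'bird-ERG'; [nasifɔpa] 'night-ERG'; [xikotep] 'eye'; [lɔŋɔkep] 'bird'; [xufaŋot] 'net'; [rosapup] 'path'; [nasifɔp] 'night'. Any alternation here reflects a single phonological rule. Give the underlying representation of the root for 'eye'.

/xikoteb/

The stem for 'eye' ends in [b] in [xikoteba] but [p] in [xikotep].
Compare 'night', with invariant [p] in [nasifɔpa] and [nasifɔp]: an analysis with underlying /p/ and a rule producing [b] before the ERG suffix would wrongly predict alternation here too.
The alternation reflects word-final obstruent devoicing: voiced obstruents become voiceless word-finally. /b/ is underlying.
Hence 'eye' is /xikoteb/ underlyingly.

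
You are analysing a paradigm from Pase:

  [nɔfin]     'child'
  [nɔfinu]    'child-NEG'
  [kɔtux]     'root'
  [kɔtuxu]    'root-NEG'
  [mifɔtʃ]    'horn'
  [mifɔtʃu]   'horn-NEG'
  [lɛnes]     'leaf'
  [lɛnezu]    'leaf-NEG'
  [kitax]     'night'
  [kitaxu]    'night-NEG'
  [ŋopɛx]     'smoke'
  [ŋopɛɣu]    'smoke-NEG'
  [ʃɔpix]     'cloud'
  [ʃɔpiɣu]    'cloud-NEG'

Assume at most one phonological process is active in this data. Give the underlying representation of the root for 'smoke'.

/ŋopɛɣ/

'smoke' shows [x] ~ [ɣ] at the end of the stem ([ŋopɛx] vs [ŋopɛɣu]).
But 'night' keeps [x] in both environments ([kitax], [kitaxu]), so there is no rule changing /x/ to [ɣ] before the NEG suffix.
Therefore /ɣ/ is basic and [x] is derived by word-final obstruent devoicing (voiced obstruents become voiceless word-finally).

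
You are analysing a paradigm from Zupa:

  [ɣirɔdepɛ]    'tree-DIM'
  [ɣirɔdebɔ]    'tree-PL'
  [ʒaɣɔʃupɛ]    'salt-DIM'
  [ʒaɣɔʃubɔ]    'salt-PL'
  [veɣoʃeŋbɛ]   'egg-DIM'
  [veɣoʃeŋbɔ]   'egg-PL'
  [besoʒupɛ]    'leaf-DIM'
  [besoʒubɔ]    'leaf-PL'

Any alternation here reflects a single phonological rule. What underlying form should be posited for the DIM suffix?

/-pɛ/

The DIM morpheme has two allomorphs, [-bɛ] and [-pɛ].
By contrast the PL suffix keeps its initial [b] throughout — that segment must be underlying.
The DIM suffix is therefore /-pɛ/ underlyingly, with post-nasal voicing: voiceless stops become voiced after a nasal.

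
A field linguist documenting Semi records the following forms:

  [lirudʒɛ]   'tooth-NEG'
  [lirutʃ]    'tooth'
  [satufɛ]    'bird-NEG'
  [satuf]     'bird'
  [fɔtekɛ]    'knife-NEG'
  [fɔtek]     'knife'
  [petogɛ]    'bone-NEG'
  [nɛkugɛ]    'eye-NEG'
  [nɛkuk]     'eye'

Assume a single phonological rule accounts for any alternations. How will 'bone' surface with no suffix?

[petok]

'eye' shows [g] ~ [k] at the end of the stem ([nɛkugɛ] vs [nɛkuk]).
The stem 'knife' ([fɔtekɛ], [fɔtek]) shows [k] unchanged in both environments, so [k] cannot be basic with [g] derived before the NEG suffix.
Therefore /g/ is basic and [k] is derived by word-final obstruent devoicing (voiced obstruents become voiceless word-finally).
From [petogɛ] the stem 'bone' is /petog/; word-finally this yields [petok].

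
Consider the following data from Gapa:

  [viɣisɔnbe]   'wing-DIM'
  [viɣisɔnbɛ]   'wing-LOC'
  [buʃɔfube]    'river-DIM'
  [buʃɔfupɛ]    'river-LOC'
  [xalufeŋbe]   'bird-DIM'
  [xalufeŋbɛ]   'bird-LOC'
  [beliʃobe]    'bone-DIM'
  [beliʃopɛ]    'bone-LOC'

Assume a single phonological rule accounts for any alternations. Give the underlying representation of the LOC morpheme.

/-pɛ/

The LOC morpheme has two allomorphs, [-bɛ] and [-pɛ].
The DIM suffix, which begins with [b], is invariant after every stem; so [b] is not altered by any rule here.
So the underlying form is /-pɛ/, and voiceless stops become voiced after a nasal.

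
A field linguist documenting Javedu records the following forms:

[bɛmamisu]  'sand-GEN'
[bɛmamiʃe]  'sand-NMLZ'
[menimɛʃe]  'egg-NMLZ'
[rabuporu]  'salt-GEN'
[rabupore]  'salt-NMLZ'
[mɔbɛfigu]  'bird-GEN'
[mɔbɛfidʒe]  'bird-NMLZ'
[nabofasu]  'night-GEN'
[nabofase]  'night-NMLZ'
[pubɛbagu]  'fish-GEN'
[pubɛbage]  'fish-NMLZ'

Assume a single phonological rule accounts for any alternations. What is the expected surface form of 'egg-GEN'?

'sand' shows [s] ~ [ʃ] at the end of the stem ([bɛmamisu] vs [bɛmamiʃe]).
If /s/ were underlying and a rule turned it into [ʃ] before the NMLZ suffix, 'night' would also alternate; but it has [s] in both [nabofasu] and [nabofase].
Therefore /ʃ/ is basic and [s] is derived by depalatalization (palato-alveolar /dʒ/ and /ʃ/ become [g] and [s] when no front vowel follows).
From [menimɛʃe] the stem 'egg' is /menimɛʃ/; when no front vowel follows this yields [menimɛsu].

[menimɛsu]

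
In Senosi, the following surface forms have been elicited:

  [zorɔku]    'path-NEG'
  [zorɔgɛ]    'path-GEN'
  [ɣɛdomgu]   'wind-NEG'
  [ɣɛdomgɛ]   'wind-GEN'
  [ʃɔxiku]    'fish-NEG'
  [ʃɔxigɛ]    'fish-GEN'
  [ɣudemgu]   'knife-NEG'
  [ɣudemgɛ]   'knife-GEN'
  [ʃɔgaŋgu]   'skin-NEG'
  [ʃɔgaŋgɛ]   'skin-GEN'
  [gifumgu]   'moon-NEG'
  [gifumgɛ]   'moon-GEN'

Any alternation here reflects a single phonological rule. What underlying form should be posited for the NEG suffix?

/-ku/

The NEG morpheme has two allomorphs, [-gu] and [-ku].
By contrast the GEN suffix keeps its initial [g] throughout — that segment must be underlying.
So the underlying form is /-ku/, and voiceless stops become voiced after a nasal.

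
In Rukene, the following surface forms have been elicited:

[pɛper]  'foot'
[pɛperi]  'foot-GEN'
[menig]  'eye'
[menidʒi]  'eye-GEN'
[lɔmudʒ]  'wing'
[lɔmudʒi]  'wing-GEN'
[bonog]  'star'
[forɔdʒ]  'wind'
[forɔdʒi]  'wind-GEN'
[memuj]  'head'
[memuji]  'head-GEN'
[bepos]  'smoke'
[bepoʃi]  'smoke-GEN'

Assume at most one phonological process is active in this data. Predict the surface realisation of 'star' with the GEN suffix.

[bonodʒi]

The root 'eye' surfaces as [menig] and [menidʒi], with a stem-final [g] ~ [dʒ] alternation.
But 'wing' keeps [dʒ] in both environments ([lɔmudʒ], [lɔmudʒi]), so there is no rule changing /dʒ/ to [g] in isolation.
The alternation reflects palatalization before a front vowel: /g/ and /s/ become palato-alveolar [dʒ] and [ʃ] before a front vowel. /g/ is underlying.
From [bonog] the stem 'star' is /bonog/; before a front vowel this yields [bonodʒi].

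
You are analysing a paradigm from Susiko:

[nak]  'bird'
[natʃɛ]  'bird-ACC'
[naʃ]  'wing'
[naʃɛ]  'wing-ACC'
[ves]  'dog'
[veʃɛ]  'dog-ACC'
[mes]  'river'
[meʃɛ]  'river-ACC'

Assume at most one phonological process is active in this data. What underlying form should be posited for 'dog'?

/ves/

The root 'dog' surfaces as [ves] and [veʃɛ], with a stem-final [s] ~ [ʃ] alternation.
But 'wing' keeps [ʃ] in both environments ([naʃ], [naʃɛ]), so there is no rule changing /ʃ/ to [s] in isolation.
The underlying segment must be /s/; /k/ and /s/ become palato-alveolar [tʃ] and [ʃ] before a front vowel, yielding [ʃ] there.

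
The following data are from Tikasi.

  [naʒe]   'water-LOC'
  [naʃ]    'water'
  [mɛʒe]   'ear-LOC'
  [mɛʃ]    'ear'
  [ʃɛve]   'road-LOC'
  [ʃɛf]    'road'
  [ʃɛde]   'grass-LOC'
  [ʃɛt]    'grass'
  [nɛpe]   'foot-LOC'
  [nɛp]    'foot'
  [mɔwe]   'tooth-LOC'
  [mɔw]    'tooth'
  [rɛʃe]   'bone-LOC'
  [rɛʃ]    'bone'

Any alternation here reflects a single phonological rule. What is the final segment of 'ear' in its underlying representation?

'ear' shows [ʒ] ~ [ʃ] at the end of the stem ([mɛʒe] vs [mɛʃ]).
But 'bone' keeps [ʃ] in both environments ([rɛʃe], [rɛʃ]), so there is no rule changing /ʃ/ to [ʒ] before the LOC suffix.
The underlying segment must be /ʒ/; voiced obstruents become voiceless word-finally, yielding [ʃ] there.

/ʒ/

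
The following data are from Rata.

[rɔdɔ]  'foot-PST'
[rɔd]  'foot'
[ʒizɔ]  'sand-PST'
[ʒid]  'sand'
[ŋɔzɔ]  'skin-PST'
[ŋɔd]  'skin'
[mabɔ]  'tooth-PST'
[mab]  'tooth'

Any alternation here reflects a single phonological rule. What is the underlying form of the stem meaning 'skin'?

The root 'skin' surfaces as [ŋɔzɔ] and [ŋɔd], with a stem-final [z] ~ [d] alternation.
The stem 'foot' ([rɔdɔ], [rɔd]) shows [d] unchanged in both environments, so [d] cannot be basic with [z] derived before the PST suffix.
The underlying segment must be /z/; voiced fricatives become stops word-finally, yielding [d] there.

/ŋɔz/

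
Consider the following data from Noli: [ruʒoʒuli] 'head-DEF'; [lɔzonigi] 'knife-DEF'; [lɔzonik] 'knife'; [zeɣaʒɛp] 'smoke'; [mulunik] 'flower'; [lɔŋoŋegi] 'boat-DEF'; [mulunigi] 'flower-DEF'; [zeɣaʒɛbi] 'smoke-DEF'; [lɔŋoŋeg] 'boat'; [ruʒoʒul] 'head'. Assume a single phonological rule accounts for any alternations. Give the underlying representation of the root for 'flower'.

/mulunik/

The root 'flower' surfaces as [mulunigi] and [mulunik], with a stem-final [g] ~ [k] alternation.
But 'boat' keeps [g] in both environments ([lɔŋoŋegi], [lɔŋoŋeg]), so there is no rule changing /g/ to [k] in isolation.
Therefore /k/ is basic and [g] is derived by intervocalic voicing (voiceless stops become voiced between vowels).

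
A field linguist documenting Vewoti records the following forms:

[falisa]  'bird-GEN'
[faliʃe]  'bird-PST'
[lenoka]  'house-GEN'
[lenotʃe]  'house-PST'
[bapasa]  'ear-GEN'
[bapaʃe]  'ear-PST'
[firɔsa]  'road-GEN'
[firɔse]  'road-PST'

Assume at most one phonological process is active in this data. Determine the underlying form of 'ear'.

The stem for 'ear' ends in [s] in [bapasa] but [ʃ] in [bapaʃe].
The stem 'road' ([firɔsa], [firɔse]) shows [s] unchanged in both environments, so [s] cannot be basic with [ʃ] derived before the PST suffix.
The alternation reflects depalatalization: palato-alveolar /tʃ/ and /ʃ/ become [k] and [s] when no front vowel follows. /ʃ/ is underlying.

/bapaʃ/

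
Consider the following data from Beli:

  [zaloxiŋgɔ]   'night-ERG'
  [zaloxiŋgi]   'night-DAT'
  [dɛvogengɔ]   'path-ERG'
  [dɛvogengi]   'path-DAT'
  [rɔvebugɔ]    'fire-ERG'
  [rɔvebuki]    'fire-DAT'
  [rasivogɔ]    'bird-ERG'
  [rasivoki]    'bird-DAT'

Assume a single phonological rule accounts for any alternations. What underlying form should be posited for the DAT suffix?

The DAT morpheme has two allomorphs, [-gi] and [-ki].
By contrast the ERG suffix keeps its initial [g] throughout — that segment must be underlying.
So the underlying form is /-ki/, and voiceless stops become voiced after a nasal.

/-ki/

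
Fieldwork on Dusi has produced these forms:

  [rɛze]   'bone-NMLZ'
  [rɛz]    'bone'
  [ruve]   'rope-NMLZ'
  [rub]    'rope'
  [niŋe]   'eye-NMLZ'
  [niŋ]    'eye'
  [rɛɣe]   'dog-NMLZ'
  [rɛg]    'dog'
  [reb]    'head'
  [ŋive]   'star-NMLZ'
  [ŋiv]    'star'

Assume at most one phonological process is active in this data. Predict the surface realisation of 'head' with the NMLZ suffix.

In [ruve] and [rub] the final segment of 'rope' alternates: [v] ~ [b].
The stem 'star' ([ŋive], [ŋiv]) shows [v] unchanged in both environments, so [v] cannot be basic with [b] derived in isolation.
Therefore /b/ is basic and [v] is derived by intervocalic spirantization (voiced stops become fricatives between vowels).
The one attested form of 'head', [reb], shows underlying /reb/. Applying the same rule between vowels gives [reve].

[reve]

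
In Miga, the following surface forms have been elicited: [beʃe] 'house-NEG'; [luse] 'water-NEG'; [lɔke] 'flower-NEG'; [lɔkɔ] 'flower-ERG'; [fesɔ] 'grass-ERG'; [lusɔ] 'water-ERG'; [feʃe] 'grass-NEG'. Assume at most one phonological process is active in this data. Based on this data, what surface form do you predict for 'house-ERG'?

[besɔ]

In [fesɔ] and [feʃe] the final segment of 'grass' alternates: [s] ~ [ʃ].
But 'water' keeps [s] in both environments ([lusɔ], [luse]), so there is no rule changing /s/ to [ʃ] before the NEG suffix.
Therefore /ʃ/ is basic and [s] is derived by depalatalization (palato-alveolar /ʃ/ becomes [s] when no front vowel follows).
The one attested form of 'house', [beʃe], shows underlying /beʃ/. Applying the same rule when no front vowel follows gives [besɔ].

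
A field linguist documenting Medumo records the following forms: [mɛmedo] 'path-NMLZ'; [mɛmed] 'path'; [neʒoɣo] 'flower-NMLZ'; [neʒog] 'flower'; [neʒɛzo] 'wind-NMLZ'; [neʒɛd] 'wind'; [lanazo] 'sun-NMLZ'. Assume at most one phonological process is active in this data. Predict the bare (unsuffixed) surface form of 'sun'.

[lanad]

The root 'wind' surfaces as [neʒɛzo] and [neʒɛd], with a stem-final [z] ~ [d] alternation.
But 'path' keeps [d] in both environments ([mɛmedo], [mɛmed]), so there is no rule changing /d/ to [z] before the NMLZ suffix.
So /z/ is underlying, and a rule of word-final hardening — voiced fricatives become stops word-finally — gives [d].
From [lanazo] the stem 'sun' is /lanaz/; word-finally this yields [lanad].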